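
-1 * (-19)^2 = -361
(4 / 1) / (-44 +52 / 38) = -38 / 405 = -0.09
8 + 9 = 17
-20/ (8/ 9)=-45/ 2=-22.50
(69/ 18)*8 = 92/ 3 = 30.67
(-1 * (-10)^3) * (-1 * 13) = -13000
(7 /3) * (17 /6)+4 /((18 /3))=131 /18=7.28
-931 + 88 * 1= -843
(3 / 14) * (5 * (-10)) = -75 / 7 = -10.71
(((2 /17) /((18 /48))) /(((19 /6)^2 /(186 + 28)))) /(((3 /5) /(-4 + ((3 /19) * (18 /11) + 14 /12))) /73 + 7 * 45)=16141900160 /759454799427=0.02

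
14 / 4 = 7 / 2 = 3.50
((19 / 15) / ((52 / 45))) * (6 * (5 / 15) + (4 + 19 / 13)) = 8.18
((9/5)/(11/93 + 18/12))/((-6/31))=-8649/1505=-5.75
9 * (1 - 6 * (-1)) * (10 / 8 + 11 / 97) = 33327 / 388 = 85.89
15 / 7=2.14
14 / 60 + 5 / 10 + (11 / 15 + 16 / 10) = 46 / 15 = 3.07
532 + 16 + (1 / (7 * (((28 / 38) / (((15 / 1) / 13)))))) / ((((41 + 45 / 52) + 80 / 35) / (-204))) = 20510692 / 37499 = 546.97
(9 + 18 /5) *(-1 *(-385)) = 4851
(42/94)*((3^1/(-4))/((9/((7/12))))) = -49/2256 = -0.02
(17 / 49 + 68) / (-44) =-3349 / 2156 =-1.55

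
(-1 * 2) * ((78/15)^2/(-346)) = 676/4325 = 0.16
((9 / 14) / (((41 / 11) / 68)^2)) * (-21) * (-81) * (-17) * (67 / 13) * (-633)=20185446084.06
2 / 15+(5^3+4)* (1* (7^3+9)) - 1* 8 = 681002 / 15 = 45400.13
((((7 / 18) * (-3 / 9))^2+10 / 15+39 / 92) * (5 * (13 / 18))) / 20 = 482755 / 2414448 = 0.20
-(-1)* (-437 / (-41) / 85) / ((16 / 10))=437 / 5576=0.08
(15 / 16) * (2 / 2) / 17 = 15 / 272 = 0.06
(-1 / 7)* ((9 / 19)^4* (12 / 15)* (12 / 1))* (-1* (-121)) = -38106288 / 4561235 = -8.35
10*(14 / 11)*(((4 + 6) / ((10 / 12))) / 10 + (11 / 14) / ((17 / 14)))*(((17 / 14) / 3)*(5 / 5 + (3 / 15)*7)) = 1256 / 55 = 22.84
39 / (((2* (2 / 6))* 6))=39 / 4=9.75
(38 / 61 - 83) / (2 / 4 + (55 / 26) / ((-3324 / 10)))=-217140300 / 1301191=-166.88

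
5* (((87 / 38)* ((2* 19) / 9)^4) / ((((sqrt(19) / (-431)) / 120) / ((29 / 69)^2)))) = -6071534238400* sqrt(19) / 3470769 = -7625170.15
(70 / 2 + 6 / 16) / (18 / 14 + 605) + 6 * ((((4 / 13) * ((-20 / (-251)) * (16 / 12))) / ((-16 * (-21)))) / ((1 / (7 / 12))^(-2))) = 2282340869 / 37999383968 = 0.06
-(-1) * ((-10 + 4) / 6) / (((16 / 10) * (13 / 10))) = -25 / 52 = -0.48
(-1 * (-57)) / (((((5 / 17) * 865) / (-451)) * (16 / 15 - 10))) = 1311057 / 115910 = 11.31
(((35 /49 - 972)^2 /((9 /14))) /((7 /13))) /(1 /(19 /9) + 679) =11417921047 /2846655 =4011.00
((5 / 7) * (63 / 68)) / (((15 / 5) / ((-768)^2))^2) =434865438720 / 17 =25580319924.71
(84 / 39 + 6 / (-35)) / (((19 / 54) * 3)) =16236 / 8645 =1.88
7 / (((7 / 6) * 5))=6 / 5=1.20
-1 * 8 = -8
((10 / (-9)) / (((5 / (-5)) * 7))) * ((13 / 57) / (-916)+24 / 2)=1.90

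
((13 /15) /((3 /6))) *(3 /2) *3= 39 /5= 7.80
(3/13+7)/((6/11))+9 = 868/39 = 22.26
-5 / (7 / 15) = -75 / 7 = -10.71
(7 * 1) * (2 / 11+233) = 17955 / 11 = 1632.27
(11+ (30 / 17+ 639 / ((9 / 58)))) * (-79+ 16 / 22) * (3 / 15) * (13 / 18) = -262002013 / 5610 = -46702.68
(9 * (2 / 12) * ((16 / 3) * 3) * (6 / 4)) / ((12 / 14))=42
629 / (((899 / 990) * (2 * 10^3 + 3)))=622710 / 1800697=0.35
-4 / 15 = -0.27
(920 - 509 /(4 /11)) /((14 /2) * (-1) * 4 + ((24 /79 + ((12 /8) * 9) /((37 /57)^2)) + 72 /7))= -1452792383 /44298710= -32.80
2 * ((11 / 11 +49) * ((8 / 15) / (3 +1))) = 40 / 3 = 13.33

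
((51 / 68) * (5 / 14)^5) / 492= 0.00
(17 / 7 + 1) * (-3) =-72 / 7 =-10.29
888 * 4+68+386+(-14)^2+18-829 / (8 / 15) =2665.62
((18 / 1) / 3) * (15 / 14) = 45 / 7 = 6.43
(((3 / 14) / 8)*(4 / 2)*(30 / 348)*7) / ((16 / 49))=735 / 7424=0.10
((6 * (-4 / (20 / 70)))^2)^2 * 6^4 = 64524128256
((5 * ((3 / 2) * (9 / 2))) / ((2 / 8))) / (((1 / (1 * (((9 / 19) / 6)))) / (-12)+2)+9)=13.58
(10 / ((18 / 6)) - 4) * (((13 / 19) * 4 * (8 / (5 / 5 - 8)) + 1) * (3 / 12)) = 283 / 798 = 0.35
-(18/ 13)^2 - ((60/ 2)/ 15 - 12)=1366/ 169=8.08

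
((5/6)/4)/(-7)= -5/168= -0.03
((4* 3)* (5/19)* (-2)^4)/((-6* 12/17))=-680/57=-11.93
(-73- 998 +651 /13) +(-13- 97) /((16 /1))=-106891 /104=-1027.80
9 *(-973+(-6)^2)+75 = -8358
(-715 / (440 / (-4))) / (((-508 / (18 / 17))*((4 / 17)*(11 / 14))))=-819 / 11176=-0.07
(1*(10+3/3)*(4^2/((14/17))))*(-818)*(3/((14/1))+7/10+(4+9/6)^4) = -39231725401/245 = -160129491.43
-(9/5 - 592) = 2951/5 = 590.20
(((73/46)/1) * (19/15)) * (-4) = -2774/345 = -8.04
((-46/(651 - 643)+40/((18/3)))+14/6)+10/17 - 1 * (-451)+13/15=464819/1020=455.70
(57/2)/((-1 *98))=-57/196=-0.29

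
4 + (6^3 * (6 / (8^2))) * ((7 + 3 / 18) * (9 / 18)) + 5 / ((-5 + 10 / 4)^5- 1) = 3864765 / 50512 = 76.51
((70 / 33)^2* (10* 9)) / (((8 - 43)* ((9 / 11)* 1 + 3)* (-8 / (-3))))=-25 / 22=-1.14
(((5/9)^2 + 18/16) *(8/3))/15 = 929/3645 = 0.25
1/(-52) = -1/52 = -0.02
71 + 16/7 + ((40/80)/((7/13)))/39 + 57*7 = 19837/42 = 472.31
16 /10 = 8 /5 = 1.60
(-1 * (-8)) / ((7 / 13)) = 104 / 7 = 14.86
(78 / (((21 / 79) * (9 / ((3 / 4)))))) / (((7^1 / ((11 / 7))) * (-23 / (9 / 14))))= -33891 / 220892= -0.15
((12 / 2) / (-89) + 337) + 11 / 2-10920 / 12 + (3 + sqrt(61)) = -100493 / 178 + sqrt(61) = -556.76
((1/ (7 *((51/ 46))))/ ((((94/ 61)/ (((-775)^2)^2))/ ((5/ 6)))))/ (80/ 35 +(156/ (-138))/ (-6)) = 11641054355078125/ 1145766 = 10160062661.20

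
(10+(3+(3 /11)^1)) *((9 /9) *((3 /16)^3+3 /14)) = 462309 /157696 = 2.93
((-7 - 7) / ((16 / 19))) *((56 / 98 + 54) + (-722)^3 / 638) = 12513046695 / 1276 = 9806462.93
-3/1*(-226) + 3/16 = 10851/16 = 678.19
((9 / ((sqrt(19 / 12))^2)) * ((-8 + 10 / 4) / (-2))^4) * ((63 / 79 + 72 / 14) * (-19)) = -1298583495 / 35392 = -36691.44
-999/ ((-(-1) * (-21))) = 333/ 7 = 47.57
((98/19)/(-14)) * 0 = 0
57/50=1.14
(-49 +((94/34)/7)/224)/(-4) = 1306097/106624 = 12.25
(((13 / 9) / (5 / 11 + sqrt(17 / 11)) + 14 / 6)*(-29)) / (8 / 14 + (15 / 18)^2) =-37618 / 891 - 182*sqrt(187) / 81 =-72.95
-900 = -900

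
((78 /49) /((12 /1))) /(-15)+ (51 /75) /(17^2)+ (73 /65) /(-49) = -47773 /1624350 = -0.03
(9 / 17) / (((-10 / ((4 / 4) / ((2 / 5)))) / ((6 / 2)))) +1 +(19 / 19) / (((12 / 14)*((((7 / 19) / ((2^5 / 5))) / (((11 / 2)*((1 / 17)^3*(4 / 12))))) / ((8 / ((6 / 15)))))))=133393 / 176868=0.75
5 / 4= 1.25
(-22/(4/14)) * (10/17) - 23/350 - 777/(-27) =-887969/53550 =-16.58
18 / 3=6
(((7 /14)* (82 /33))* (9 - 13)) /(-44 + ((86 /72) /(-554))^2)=21744384768 /192517337485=0.11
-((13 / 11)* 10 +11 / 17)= -2331 / 187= -12.47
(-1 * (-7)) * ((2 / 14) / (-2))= -1 / 2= -0.50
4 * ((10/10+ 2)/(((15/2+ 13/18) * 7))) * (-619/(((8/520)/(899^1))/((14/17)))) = -3906496620/629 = -6210646.45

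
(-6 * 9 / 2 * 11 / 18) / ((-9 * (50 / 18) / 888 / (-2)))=-1172.16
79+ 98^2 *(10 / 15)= 19445 / 3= 6481.67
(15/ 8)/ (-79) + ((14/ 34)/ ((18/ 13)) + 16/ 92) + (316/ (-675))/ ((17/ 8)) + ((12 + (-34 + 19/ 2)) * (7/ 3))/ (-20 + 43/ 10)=54601576669/ 26187694200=2.09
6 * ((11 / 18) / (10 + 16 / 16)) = 1 / 3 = 0.33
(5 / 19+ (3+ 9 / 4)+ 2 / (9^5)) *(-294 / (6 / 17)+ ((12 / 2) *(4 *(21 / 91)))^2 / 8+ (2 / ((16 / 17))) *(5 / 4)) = -36863153077043 / 8089870464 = -4556.70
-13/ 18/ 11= -0.07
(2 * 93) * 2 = 372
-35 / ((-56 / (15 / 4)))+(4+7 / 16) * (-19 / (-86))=2287 / 688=3.32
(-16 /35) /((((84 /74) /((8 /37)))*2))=-32 /735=-0.04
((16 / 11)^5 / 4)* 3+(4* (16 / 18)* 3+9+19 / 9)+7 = 48790097 / 1449459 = 33.66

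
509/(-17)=-509/17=-29.94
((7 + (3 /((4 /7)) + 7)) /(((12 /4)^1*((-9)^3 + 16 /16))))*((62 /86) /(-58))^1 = 341 /3112512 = 0.00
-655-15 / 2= -1325 / 2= -662.50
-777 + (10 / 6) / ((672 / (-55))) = -1566707 / 2016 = -777.14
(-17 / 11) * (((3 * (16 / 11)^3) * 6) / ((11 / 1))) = -1253376 / 161051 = -7.78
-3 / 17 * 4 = -12 / 17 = -0.71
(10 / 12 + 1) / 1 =11 / 6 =1.83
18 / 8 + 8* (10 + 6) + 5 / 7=3667 / 28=130.96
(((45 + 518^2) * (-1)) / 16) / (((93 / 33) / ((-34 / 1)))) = 50185003 / 248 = 202358.88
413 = 413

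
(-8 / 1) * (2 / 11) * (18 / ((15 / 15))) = -288 / 11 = -26.18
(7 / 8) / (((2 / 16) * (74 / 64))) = 224 / 37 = 6.05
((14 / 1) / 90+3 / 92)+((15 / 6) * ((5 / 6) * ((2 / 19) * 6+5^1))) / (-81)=46001 / 1061910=0.04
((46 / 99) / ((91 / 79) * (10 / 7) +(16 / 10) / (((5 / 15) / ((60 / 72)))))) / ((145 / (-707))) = -0.40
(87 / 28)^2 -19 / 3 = 7811 / 2352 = 3.32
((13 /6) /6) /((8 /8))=0.36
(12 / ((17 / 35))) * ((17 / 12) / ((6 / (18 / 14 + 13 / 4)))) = 635 / 24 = 26.46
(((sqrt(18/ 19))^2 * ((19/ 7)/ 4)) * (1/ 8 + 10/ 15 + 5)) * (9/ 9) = 417/ 112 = 3.72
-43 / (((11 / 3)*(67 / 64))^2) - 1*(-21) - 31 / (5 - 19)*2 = 85588018 / 3802183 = 22.51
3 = 3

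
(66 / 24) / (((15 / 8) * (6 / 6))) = 22 / 15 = 1.47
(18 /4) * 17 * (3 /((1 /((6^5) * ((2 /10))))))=1784592 /5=356918.40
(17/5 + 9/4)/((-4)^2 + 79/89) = 10057/30060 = 0.33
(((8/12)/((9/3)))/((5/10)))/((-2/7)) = -14/9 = -1.56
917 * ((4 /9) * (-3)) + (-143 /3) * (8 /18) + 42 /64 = -1074121 /864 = -1243.20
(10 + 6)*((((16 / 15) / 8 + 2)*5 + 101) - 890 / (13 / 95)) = -102274.87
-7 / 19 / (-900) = 7 / 17100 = 0.00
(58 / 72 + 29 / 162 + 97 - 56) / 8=13603 / 2592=5.25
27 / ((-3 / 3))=-27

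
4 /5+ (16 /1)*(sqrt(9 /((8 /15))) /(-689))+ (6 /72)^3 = 0.71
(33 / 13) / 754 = 0.00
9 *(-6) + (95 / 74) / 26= -53.95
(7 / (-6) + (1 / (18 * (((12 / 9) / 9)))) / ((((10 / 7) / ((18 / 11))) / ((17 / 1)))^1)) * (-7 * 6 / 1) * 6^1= -170079 / 110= -1546.17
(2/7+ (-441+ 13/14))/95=-6157/1330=-4.63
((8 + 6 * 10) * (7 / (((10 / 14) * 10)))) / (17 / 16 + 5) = 10.99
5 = 5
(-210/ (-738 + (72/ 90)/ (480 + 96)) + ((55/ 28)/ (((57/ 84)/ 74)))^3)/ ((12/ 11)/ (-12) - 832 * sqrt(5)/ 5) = 1970307319332979000/ 305267690295725719 - 3606450517307084761600 * sqrt(5)/ 305267690295725719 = -26410.58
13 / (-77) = -13 / 77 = -0.17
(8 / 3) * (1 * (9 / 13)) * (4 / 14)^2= 96 / 637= 0.15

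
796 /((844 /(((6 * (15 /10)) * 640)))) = 1146240 /211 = 5432.42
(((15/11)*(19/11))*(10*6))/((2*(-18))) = -475/121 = -3.93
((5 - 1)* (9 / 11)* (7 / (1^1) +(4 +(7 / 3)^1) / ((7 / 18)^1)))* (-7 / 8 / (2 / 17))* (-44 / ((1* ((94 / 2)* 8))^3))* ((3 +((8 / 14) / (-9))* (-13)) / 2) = 667811 / 744203264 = 0.00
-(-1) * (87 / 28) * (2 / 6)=29 / 28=1.04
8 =8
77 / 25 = 3.08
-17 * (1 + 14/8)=-46.75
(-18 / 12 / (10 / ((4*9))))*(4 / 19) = -108 / 95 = -1.14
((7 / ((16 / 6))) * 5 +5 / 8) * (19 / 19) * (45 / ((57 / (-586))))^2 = 1062381375 / 361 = 2942884.70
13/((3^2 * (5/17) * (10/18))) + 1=246/25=9.84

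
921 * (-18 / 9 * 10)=-18420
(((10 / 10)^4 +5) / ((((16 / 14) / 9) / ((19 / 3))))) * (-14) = -8379 / 2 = -4189.50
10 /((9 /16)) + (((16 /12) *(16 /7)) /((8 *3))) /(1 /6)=1168 /63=18.54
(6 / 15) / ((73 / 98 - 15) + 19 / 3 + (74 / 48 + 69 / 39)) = -10192 / 117485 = -0.09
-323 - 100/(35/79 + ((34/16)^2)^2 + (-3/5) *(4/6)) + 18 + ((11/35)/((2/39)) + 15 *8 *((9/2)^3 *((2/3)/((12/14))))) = 18979542581183/2314229890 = 8201.23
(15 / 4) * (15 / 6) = 75 / 8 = 9.38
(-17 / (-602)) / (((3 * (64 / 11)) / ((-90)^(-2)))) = 0.00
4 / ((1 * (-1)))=-4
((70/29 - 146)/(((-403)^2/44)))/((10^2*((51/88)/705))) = -189445344/400338185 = -0.47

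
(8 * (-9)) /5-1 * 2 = -82 /5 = -16.40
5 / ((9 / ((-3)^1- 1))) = -20 / 9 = -2.22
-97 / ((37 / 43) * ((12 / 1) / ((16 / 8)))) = -4171 / 222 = -18.79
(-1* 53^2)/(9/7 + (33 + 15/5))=-19663/261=-75.34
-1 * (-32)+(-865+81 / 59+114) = -42340 / 59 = -717.63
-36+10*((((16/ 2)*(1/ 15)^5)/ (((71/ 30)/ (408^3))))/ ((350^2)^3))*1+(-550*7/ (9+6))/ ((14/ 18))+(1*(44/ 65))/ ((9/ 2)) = -365.85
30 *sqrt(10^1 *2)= 134.16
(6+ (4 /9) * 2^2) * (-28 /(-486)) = 980 /2187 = 0.45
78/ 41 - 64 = -2546/ 41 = -62.10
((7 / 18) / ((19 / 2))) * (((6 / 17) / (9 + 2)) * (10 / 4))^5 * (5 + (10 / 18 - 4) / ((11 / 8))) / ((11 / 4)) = 3412500 / 27668996154547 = 0.00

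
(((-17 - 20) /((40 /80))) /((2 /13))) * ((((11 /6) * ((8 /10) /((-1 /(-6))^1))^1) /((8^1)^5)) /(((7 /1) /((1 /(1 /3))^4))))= -428571 /286720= -1.49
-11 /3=-3.67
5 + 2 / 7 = 37 / 7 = 5.29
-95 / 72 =-1.32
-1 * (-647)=647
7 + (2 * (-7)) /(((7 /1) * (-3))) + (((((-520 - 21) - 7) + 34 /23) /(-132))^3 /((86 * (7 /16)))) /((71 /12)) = 7.99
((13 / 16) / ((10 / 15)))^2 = 1521 / 1024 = 1.49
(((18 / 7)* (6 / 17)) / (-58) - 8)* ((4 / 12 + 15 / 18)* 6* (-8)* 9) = 1991664 / 493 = 4039.89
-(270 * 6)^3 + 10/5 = -4251527998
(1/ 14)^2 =1/ 196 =0.01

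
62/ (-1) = -62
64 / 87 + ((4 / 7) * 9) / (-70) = 14114 / 21315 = 0.66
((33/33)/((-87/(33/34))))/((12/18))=-33/1972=-0.02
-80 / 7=-11.43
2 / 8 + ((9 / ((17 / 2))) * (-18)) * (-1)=1313 / 68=19.31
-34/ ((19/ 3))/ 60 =-0.09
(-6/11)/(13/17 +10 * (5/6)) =-153/2552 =-0.06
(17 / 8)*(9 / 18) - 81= -1279 / 16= -79.94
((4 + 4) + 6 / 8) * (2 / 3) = 35 / 6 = 5.83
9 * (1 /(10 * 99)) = 1 /110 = 0.01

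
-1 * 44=-44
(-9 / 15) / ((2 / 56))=-16.80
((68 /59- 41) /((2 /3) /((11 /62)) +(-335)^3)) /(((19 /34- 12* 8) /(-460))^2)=69009260352 /2802831809394419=0.00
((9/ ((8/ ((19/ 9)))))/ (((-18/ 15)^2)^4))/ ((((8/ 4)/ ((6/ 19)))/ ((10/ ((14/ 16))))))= 1953125/ 1959552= 1.00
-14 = -14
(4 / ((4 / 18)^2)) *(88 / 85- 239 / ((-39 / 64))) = 31852.47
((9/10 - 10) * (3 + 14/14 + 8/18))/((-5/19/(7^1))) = 48412/45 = 1075.82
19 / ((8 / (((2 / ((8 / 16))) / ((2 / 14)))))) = 133 / 2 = 66.50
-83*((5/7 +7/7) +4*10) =-24236/7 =-3462.29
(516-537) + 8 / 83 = -1735 / 83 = -20.90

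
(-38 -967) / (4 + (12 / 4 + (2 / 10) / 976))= -1634800 / 11387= -143.57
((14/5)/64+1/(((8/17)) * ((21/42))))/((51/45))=2061/544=3.79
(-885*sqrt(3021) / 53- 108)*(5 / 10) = -885*sqrt(3021) / 106- 54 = -512.89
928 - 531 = 397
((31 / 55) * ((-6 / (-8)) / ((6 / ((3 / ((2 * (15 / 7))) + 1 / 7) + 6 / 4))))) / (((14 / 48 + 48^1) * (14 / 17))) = 64821 / 15617525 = 0.00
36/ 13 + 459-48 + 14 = 5561/ 13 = 427.77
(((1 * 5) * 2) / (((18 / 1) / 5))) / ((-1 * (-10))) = 5 / 18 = 0.28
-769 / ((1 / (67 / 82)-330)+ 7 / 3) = 154569 / 65615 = 2.36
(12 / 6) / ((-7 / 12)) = -24 / 7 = -3.43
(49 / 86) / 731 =49 / 62866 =0.00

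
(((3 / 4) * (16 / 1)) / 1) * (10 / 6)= 20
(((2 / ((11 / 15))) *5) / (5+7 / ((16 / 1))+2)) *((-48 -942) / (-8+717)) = -216000 / 84371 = -2.56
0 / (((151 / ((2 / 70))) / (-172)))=0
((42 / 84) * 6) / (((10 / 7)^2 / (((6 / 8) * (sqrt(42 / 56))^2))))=1323 / 1600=0.83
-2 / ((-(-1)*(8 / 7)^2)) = -49 / 32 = -1.53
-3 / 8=-0.38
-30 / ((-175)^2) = -6 / 6125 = -0.00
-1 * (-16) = 16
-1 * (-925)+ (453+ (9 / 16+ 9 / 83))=1830875 / 1328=1378.67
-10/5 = -2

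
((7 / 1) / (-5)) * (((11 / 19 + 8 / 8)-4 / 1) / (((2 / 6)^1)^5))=78246 / 95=823.64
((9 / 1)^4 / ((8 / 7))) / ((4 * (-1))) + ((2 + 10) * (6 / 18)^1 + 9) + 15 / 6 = -45431 / 32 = -1419.72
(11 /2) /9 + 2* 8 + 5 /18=152 /9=16.89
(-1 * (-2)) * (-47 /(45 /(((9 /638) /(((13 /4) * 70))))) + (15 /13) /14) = 0.16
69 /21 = 23 /7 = 3.29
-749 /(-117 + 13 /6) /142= 2247 /48919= 0.05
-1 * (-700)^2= -490000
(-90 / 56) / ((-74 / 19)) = 0.41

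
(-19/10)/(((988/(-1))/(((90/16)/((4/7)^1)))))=63/3328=0.02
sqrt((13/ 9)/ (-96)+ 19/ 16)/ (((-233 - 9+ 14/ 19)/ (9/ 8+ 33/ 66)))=-0.01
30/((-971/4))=-120/971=-0.12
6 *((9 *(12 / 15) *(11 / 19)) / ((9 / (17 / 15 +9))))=704 / 25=28.16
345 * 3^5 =83835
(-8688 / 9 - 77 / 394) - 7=-1149529 / 1182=-972.53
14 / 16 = 7 / 8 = 0.88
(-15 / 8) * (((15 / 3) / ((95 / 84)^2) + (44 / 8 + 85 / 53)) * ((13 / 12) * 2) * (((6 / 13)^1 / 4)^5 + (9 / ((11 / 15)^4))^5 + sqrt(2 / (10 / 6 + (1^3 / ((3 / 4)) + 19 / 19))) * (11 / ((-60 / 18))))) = -491575037905702111902118555276349039521143 / 376452460929647450733810173146112 + 903946329 * sqrt(2) / 12245120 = -1305808965.60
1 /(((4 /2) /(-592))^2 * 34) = 43808 /17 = 2576.94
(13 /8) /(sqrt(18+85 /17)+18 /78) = -507 /31024+2197 * sqrt(23) /31024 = 0.32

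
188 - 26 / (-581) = 109254 / 581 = 188.04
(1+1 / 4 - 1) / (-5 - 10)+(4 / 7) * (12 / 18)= 51 / 140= 0.36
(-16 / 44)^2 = 16 / 121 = 0.13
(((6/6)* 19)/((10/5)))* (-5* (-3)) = 285/2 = 142.50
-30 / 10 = -3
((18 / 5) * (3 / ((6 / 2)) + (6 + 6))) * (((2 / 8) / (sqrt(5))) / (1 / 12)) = 62.79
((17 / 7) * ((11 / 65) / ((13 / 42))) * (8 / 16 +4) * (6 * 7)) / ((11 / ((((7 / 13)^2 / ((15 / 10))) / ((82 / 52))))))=1259496 / 450385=2.80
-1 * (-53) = 53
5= 5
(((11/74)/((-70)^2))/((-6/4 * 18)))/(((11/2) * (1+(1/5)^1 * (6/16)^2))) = -0.00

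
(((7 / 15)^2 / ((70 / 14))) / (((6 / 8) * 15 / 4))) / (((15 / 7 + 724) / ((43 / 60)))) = 58996 / 3859903125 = 0.00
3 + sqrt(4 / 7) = 2*sqrt(7) / 7 + 3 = 3.76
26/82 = 0.32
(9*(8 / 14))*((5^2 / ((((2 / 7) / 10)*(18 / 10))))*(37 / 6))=46250 / 3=15416.67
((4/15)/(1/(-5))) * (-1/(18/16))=32/27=1.19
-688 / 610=-344 / 305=-1.13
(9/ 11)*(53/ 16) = 477/ 176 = 2.71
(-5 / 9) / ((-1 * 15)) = 1 / 27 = 0.04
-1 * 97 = -97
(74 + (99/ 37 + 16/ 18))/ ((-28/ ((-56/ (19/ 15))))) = 258290/ 2109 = 122.47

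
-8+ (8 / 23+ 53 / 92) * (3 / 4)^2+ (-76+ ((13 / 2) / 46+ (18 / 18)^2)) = -121203 / 1472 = -82.34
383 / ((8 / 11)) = 4213 / 8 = 526.62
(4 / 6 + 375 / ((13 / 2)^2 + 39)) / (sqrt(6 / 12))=206 * sqrt(2) / 39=7.47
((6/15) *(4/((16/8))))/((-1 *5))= -4/25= -0.16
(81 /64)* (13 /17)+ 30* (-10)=-325347 /1088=-299.03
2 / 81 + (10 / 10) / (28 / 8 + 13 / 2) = 101 / 810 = 0.12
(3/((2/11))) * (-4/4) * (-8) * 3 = 396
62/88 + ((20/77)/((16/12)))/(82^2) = 91198/129437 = 0.70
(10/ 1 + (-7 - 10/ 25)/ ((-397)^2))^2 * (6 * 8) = 2980843634427312/ 621014922025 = 4799.95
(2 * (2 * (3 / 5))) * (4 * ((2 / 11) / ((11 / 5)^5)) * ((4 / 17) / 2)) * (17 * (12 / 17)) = 1440000 / 30116537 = 0.05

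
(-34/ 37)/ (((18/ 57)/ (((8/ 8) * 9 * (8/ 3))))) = -69.84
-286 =-286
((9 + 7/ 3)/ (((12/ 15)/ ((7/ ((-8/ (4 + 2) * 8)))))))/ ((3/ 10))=-2975/ 96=-30.99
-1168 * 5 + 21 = -5819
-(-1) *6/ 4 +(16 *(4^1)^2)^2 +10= 131095/ 2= 65547.50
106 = 106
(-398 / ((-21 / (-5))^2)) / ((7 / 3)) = -9950 / 1029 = -9.67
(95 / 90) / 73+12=15787 / 1314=12.01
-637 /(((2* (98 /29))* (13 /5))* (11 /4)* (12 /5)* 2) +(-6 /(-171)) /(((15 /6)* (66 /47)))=-205873 /75240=-2.74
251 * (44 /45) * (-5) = -11044 /9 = -1227.11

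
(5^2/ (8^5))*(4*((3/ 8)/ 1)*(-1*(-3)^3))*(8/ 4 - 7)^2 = 0.77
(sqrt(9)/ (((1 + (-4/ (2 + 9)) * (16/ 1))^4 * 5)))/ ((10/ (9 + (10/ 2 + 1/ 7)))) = 4348377/ 2761668350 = 0.00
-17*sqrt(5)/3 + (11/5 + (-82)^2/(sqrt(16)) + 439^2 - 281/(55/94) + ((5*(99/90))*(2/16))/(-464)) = 79183024803/408320 - 17*sqrt(5)/3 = 193911.27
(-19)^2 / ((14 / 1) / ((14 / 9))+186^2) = 361 / 34605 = 0.01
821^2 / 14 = 674041 / 14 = 48145.79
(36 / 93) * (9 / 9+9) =120 / 31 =3.87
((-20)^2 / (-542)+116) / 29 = 31236 / 7859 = 3.97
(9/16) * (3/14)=27/224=0.12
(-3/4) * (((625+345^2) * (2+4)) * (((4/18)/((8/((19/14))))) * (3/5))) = -682005/56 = -12178.66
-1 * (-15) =15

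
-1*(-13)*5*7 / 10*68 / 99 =3094 / 99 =31.25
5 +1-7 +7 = 6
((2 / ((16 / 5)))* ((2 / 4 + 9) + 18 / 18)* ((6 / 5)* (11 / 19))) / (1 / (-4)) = -693 / 38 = -18.24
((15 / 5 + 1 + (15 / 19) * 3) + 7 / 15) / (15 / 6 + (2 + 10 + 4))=3896 / 10545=0.37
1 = 1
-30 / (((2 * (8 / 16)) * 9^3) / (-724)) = 7240 / 243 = 29.79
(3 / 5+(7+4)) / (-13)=-58 / 65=-0.89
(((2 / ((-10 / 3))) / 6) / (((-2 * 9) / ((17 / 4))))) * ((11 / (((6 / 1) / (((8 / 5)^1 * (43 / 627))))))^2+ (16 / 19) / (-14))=-214013 / 460545750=-0.00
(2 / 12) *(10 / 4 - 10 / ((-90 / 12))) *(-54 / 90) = -23 / 60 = -0.38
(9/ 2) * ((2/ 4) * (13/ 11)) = 117/ 44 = 2.66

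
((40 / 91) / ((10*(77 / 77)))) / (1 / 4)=16 / 91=0.18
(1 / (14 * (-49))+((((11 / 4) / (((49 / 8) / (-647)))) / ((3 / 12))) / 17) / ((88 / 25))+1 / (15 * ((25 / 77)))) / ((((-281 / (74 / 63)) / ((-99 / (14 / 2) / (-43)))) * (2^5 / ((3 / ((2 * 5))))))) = 34199050457 / 138093707080000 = 0.00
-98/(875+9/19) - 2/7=-0.40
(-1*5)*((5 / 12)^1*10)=-125 / 6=-20.83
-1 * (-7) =7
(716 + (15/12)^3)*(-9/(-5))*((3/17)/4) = 1240623/21760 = 57.01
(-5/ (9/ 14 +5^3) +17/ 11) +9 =203274/ 19349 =10.51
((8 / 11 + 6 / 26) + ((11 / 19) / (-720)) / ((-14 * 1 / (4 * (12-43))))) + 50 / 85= 179151949 / 116396280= 1.54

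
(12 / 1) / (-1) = -12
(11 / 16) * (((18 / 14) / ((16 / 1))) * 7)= 99 / 256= 0.39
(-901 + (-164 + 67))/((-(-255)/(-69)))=22954/85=270.05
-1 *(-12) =12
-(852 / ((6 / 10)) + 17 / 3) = -4277 / 3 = -1425.67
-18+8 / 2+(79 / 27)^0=-13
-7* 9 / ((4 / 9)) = -567 / 4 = -141.75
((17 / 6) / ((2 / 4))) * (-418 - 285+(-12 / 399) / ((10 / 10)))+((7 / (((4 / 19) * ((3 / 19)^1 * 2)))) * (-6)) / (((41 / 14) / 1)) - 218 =-144533617 / 32718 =-4417.56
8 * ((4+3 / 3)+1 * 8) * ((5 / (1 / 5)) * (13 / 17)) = 33800 / 17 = 1988.24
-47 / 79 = -0.59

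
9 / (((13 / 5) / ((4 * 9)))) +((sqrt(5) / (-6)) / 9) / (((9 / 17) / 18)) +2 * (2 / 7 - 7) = 10118 / 91 - 17 * sqrt(5) / 27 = 109.78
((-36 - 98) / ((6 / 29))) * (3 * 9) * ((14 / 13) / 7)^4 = -279792 / 28561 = -9.80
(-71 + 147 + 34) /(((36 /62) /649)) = 1106545 /9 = 122949.44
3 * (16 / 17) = 48 / 17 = 2.82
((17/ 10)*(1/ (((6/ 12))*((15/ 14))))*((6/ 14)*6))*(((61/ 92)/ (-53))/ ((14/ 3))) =-0.02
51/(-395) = -51/395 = -0.13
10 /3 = 3.33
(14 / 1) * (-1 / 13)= -14 / 13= -1.08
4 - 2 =2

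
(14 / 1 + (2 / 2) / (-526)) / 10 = 7363 / 5260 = 1.40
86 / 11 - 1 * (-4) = 130 / 11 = 11.82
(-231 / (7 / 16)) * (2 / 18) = -176 / 3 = -58.67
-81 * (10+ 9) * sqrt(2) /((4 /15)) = -23085 * sqrt(2) /4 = -8161.78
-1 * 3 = -3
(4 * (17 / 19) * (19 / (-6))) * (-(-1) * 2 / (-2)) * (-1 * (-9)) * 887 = 90474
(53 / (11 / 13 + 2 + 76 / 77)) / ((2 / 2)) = 53053 / 3837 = 13.83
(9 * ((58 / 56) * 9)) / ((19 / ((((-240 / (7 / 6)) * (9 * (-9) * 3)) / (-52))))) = -51372630 / 12103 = -4244.62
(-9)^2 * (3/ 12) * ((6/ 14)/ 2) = 243/ 56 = 4.34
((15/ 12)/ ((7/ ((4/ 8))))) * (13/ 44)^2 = 845/ 108416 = 0.01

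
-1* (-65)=65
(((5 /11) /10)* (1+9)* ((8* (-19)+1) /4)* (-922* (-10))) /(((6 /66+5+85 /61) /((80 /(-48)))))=530783875 /13053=40663.75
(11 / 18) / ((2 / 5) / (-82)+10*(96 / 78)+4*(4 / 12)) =0.04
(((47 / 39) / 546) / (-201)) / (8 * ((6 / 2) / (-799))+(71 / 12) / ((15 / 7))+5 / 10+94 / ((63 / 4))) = -375530 / 314598152739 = -0.00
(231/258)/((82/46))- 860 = -859.50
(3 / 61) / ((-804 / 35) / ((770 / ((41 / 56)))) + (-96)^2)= 377300 / 70702834033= 0.00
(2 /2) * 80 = 80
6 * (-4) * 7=-168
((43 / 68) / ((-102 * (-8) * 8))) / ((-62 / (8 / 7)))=-43 / 24081792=-0.00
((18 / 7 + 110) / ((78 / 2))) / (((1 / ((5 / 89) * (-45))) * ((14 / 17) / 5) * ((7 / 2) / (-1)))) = 5023500 / 396851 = 12.66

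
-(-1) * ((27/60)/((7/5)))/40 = 9/1120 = 0.01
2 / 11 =0.18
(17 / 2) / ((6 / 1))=17 / 12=1.42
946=946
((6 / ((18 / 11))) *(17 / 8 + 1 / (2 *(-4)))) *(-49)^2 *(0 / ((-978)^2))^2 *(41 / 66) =0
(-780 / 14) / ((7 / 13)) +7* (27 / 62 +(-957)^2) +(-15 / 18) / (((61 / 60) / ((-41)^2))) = 1187789181155 / 185318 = 6409464.71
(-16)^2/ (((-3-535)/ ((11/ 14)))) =-0.37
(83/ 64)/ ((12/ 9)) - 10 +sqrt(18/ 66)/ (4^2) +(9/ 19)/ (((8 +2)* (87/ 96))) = -6329941/ 705280 +sqrt(33)/ 176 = -8.94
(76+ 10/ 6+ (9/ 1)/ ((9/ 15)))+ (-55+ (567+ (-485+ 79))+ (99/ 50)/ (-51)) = 506501/ 2550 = 198.63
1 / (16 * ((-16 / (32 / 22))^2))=1 / 1936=0.00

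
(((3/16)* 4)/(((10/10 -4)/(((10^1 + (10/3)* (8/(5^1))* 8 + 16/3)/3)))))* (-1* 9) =87/2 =43.50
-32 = -32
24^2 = 576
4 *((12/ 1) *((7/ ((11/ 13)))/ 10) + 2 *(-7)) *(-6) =5376/ 55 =97.75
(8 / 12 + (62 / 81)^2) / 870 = 4109 / 2854035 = 0.00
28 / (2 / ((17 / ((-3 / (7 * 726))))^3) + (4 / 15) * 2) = 5015408098174320 / 95531582822353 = 52.50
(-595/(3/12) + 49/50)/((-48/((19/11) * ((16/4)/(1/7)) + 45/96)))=2420.28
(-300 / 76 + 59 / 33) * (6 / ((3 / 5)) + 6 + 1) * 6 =-46036 / 209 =-220.27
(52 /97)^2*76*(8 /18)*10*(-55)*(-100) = 45210880000 /84681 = 533896.39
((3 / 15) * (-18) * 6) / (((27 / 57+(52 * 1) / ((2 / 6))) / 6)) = -4104 / 4955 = -0.83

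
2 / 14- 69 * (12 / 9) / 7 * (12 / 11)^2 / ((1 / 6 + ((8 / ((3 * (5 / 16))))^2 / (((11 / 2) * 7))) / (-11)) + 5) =-39827461 / 13326173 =-2.99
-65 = -65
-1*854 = -854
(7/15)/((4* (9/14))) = 49/270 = 0.18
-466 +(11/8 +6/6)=-463.62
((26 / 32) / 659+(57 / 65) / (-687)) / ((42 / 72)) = -20493 / 274658020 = -0.00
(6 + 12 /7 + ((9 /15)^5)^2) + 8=1074632093 /68359375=15.72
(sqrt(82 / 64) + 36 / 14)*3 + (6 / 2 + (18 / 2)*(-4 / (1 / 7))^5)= -1084253109 / 7 + 3*sqrt(82) / 8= -154893297.89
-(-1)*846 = 846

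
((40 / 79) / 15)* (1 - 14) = -104 / 237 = -0.44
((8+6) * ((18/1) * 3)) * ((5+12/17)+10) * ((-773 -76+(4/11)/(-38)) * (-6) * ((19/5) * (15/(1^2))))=644710039848/187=3447647271.91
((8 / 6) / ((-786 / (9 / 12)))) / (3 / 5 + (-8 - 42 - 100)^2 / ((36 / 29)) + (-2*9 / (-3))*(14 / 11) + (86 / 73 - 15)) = -4015 / 57181066914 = -0.00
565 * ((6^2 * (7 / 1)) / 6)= 23730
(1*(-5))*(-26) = 130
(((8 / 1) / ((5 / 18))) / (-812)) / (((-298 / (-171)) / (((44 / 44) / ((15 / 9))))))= -9234 / 756175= -0.01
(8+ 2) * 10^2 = 1000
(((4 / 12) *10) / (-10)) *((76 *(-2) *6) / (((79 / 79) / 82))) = 24928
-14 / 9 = -1.56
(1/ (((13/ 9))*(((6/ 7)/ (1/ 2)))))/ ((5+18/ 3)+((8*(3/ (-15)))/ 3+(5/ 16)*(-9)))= 1260/ 23881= 0.05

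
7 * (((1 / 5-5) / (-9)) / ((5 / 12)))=224 / 25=8.96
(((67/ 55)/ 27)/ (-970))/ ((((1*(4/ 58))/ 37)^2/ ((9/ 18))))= -77139043/ 11523600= -6.69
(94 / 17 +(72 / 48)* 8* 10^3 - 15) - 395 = 197124 / 17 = 11595.53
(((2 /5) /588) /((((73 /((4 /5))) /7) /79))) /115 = 158 /4407375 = 0.00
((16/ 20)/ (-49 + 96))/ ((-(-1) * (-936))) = -0.00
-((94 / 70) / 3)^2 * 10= -4418 / 2205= -2.00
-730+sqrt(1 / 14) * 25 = -730+25 * sqrt(14) / 14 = -723.32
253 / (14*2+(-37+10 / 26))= -3289 / 112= -29.37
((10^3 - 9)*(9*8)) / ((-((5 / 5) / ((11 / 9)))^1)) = -87208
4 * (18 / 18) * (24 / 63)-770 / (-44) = 19.02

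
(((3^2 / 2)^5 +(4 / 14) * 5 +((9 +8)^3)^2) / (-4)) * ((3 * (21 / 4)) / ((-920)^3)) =48665062071 / 398688256000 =0.12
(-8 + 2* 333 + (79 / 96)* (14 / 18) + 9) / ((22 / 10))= 2884205 / 9504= 303.47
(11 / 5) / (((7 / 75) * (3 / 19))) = 1045 / 7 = 149.29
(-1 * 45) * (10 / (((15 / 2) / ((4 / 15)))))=-16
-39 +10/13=-497/13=-38.23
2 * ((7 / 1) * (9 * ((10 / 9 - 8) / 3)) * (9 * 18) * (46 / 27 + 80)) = -3829616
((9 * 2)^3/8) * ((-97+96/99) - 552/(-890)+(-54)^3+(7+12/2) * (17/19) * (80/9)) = -10675619597529/93005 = -114785437.32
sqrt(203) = 14.25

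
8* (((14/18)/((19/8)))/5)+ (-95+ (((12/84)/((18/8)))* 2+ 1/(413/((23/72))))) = -88842101/941640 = -94.35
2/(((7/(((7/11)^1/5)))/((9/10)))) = 9/275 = 0.03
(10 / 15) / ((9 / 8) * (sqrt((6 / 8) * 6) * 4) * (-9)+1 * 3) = -36 * sqrt(2) / 6553-16 / 58977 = -0.01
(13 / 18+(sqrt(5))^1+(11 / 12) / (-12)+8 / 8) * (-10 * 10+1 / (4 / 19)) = -381 * sqrt(5) / 4 -10033 / 64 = -369.75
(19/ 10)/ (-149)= -19/ 1490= -0.01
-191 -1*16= -207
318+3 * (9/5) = 323.40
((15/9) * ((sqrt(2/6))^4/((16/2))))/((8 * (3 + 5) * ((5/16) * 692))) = 0.00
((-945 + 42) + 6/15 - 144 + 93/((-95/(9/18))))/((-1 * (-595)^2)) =28421/9609250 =0.00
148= 148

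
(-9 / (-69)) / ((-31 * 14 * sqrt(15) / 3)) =-3 * sqrt(15) / 49910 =-0.00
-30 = -30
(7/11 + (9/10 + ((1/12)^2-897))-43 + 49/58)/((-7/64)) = 861402772/100485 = 8572.45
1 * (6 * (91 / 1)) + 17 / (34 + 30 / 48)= 546.49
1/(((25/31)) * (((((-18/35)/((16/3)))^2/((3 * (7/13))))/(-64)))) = -43552768/3159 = -13786.88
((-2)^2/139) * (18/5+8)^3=780448/17375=44.92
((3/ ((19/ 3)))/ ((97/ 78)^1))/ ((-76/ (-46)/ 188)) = 1517724/ 35017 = 43.34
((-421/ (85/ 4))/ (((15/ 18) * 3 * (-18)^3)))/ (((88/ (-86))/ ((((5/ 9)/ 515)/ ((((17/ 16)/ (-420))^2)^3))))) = -22868551724727009280000/ 4184223448581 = -5465423155.75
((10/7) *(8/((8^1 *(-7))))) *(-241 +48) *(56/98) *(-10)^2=772000/343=2250.73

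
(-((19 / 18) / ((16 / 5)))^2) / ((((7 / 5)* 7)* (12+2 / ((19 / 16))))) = -171475 / 211341312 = -0.00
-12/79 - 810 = -64002/79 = -810.15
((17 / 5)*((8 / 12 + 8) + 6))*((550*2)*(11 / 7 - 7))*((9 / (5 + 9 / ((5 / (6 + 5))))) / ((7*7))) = -23449800 / 10633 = -2205.38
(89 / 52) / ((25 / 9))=801 / 1300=0.62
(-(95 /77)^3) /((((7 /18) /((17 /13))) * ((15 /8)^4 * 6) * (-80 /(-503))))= -15014735104 /28042539525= -0.54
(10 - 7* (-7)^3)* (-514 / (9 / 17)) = -21067318 / 9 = -2340813.11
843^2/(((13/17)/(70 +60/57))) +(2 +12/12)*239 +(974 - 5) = 16309810992/247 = 66031623.45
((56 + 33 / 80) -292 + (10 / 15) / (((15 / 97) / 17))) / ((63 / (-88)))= 257081 / 1134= 226.70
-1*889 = -889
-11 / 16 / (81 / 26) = -143 / 648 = -0.22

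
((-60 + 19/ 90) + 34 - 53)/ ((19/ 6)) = -7091/ 285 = -24.88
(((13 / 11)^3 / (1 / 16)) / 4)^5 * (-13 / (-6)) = 340693303901788078592 / 12531744508246953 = 27186.42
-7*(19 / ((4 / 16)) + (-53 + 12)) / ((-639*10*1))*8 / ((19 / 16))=3136 / 12141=0.26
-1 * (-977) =977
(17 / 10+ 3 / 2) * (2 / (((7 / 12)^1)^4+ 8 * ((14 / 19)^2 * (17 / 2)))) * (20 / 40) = 119771136 / 1386180845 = 0.09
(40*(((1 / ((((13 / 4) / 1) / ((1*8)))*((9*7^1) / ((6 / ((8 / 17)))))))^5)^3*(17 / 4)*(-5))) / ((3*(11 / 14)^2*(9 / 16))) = -5478763139966437905311418217293414400 / 232483834477053191807344446180462889731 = -0.02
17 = 17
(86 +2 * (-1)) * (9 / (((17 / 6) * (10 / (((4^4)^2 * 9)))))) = 1337720832 / 85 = 15737892.14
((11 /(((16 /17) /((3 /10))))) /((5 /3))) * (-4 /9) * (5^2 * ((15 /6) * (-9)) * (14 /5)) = 11781 /8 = 1472.62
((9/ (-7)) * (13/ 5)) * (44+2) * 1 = -5382/ 35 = -153.77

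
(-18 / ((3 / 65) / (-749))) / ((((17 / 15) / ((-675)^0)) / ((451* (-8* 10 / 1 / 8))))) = -19761241500 / 17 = -1162425970.59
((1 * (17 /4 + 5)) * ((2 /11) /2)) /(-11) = -37 /484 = -0.08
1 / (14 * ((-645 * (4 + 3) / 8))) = -4 / 31605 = -0.00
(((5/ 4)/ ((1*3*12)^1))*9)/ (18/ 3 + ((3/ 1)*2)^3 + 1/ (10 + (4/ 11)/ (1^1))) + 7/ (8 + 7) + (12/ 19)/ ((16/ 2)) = 31578061/ 57727320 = 0.55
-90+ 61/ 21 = -1829/ 21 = -87.10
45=45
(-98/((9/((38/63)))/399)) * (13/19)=-1793.04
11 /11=1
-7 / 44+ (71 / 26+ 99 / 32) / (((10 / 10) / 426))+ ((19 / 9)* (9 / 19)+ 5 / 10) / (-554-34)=2481.08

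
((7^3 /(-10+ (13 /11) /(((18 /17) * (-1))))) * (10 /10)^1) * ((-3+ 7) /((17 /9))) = -2444904 /37417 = -65.34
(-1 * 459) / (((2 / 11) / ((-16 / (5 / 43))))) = 1736856 / 5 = 347371.20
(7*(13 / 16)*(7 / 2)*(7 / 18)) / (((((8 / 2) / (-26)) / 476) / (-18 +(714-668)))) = -48286511 / 72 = -670645.99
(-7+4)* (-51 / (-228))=-51 / 76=-0.67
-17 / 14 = -1.21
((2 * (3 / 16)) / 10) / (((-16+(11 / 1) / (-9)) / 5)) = -27 / 2480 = -0.01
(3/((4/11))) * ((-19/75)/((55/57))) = -1083/500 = -2.17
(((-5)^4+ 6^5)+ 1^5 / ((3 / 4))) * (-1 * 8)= -201656 / 3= -67218.67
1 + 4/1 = 5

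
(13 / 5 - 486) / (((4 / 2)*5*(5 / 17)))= -41089 / 250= -164.36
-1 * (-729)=729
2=2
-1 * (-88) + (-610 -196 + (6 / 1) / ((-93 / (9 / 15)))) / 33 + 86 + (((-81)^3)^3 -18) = -767734059544149830911 / 5115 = -150094635296998989.43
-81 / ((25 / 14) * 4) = -567 / 50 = -11.34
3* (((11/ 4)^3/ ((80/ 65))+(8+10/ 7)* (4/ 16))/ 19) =414051/ 136192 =3.04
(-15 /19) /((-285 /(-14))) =-14 /361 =-0.04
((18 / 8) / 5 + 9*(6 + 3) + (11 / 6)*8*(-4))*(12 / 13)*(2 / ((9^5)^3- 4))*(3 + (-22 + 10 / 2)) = -38276 / 13382923586151925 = -0.00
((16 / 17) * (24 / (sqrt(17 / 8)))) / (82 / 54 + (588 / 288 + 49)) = 165888 * sqrt(34) / 3281017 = 0.29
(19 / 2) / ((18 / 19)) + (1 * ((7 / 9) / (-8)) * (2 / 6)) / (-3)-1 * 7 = 1969 / 648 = 3.04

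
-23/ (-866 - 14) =23/ 880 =0.03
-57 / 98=-0.58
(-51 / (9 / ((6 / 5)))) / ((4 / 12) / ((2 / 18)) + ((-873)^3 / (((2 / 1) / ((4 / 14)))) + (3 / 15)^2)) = 1190 / 16633464893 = 0.00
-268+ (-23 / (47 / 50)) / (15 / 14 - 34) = -5790656 / 21667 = -267.26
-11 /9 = -1.22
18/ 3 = 6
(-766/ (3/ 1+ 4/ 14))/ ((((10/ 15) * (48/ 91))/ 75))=-18297825/ 368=-49722.35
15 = 15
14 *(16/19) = 224/19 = 11.79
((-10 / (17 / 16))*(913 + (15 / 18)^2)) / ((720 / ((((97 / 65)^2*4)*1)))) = -106.39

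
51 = 51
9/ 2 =4.50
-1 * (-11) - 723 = -712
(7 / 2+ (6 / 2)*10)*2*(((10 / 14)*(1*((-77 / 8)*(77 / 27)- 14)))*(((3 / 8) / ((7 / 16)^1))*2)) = -428465 / 126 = -3400.52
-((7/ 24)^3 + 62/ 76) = -220789/ 262656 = -0.84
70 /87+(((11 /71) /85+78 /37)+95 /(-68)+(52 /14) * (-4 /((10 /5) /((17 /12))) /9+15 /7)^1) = 284681260201 /34268637060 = 8.31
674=674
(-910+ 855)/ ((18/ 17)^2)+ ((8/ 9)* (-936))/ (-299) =-344849/ 7452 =-46.28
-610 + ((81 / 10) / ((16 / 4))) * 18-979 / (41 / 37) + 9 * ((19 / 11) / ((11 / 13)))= -142744431 / 99220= -1438.67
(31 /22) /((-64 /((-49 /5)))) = 1519 /7040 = 0.22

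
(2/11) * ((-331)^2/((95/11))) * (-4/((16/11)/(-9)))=10846539/190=57087.05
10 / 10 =1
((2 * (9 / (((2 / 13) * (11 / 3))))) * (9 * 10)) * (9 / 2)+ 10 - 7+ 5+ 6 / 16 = 1137977 / 88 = 12931.56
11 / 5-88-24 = -109.80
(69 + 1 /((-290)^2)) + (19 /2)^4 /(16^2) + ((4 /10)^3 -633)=-229126329867 /430592000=-532.12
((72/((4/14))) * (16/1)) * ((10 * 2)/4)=20160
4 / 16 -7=-6.75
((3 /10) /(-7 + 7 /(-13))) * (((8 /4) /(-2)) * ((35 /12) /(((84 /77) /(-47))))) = -5.00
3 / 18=1 / 6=0.17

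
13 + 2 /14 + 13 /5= 551 /35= 15.74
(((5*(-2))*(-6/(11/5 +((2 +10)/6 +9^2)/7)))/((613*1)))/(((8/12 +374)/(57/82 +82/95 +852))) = 698167995/44012708536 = 0.02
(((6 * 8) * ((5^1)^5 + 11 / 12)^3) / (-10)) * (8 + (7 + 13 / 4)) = -3852998025059663 / 1440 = -2675693072958.10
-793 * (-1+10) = -7137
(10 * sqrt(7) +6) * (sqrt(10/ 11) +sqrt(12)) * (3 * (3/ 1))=18 * (3 +5 * sqrt(7)) * (sqrt(110) +22 * sqrt(3))/ 11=1290.45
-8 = -8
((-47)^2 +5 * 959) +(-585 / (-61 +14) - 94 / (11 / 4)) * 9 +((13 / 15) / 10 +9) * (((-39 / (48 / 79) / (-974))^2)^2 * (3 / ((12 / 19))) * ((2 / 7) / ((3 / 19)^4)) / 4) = 141260478972855230146071958189 / 20747730883489169198284800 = 6808.48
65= 65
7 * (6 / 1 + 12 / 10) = 252 / 5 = 50.40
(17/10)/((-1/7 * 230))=-119/2300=-0.05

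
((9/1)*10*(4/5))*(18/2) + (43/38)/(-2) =49205/76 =647.43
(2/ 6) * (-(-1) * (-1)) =-1/ 3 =-0.33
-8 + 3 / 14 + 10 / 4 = -37 / 7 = -5.29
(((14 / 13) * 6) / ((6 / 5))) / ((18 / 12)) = 140 / 39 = 3.59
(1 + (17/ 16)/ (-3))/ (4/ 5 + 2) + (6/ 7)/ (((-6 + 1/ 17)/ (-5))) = 64615/ 67872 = 0.95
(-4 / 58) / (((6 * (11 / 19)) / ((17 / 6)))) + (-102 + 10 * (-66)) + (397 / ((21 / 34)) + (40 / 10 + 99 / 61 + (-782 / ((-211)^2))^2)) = -552421918146867179 / 4859827837504794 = -113.67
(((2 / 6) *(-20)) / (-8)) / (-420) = -1 / 504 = -0.00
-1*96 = -96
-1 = -1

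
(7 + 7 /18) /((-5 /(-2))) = 133 /45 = 2.96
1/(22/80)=40/11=3.64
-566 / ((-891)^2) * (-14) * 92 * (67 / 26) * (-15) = -122108840 / 3440151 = -35.50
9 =9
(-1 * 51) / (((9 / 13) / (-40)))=8840 / 3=2946.67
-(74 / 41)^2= -3.26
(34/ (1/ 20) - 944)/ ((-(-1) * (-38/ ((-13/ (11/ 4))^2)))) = 32448/ 209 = 155.25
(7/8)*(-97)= -679/8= -84.88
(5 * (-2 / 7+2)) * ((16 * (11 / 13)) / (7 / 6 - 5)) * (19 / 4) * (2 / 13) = -601920 / 27209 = -22.12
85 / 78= 1.09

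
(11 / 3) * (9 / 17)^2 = 297 / 289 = 1.03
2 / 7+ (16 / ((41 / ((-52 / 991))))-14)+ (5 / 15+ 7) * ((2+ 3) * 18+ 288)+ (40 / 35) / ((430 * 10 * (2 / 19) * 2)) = 240952921227 / 87356650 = 2758.27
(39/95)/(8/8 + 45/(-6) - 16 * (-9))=78/26125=0.00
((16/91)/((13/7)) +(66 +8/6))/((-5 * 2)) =-17093/2535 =-6.74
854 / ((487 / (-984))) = -1725.54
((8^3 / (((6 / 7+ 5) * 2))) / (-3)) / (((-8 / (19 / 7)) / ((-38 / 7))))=-23104 / 861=-26.83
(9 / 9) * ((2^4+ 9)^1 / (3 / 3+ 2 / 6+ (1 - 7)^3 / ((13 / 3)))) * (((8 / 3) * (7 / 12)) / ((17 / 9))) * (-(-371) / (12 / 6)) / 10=-506415 / 64328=-7.87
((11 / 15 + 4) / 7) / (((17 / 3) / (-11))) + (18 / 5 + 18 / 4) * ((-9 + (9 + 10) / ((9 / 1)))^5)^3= -9150025488890720395218733969 / 302482033571151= -30249814776977.21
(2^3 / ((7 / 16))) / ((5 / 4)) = 512 / 35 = 14.63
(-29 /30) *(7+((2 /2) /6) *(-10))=-232 /45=-5.16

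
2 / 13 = 0.15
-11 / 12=-0.92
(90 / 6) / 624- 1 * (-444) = 92357 / 208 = 444.02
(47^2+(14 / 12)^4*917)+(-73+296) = 5353589 / 1296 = 4130.86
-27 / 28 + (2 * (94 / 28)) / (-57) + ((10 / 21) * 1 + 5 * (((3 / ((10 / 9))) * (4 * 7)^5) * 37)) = 13720139789369 / 1596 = 8596578815.39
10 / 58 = 5 / 29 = 0.17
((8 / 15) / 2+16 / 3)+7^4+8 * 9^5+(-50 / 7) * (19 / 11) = 182792711 / 385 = 474786.26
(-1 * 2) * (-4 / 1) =8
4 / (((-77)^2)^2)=4 / 35153041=0.00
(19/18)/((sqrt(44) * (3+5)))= 0.02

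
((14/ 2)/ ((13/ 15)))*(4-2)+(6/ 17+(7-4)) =4311/ 221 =19.51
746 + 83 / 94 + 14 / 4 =35268 / 47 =750.38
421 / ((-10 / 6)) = -1263 / 5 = -252.60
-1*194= -194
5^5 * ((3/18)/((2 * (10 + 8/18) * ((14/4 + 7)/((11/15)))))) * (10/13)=34375/25662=1.34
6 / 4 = 3 / 2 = 1.50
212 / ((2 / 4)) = 424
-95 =-95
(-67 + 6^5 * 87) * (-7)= -4735115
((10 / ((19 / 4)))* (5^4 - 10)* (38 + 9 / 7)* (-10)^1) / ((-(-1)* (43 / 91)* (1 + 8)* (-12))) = 73287500 / 7353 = 9967.02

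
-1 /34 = -0.03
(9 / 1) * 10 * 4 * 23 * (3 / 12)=2070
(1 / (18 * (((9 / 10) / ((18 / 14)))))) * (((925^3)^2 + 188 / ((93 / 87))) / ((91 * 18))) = 7468592123553938395 / 246078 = 30350507251984.89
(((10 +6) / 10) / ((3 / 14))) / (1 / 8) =896 / 15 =59.73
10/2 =5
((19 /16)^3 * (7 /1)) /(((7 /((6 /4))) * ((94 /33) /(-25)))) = -16976025 /770048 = -22.05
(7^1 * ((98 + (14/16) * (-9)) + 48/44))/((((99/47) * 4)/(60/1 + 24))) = 18486181/2904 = 6365.76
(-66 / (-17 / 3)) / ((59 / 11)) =2.17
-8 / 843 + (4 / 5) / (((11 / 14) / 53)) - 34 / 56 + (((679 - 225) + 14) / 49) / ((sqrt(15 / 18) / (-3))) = 69256147 / 1298220 - 1404 * sqrt(30) / 245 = 21.96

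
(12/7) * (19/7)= 228/49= 4.65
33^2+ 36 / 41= 44685 / 41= 1089.88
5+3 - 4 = 4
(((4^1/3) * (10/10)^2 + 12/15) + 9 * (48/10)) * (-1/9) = -136/27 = -5.04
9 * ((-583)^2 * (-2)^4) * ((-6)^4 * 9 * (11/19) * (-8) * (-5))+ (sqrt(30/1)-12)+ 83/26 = sqrt(30)+ 6530901550014209/494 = 13220448481815.62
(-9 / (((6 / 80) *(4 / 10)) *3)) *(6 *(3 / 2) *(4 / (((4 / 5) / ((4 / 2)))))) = -9000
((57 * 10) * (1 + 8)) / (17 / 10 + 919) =1900 / 341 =5.57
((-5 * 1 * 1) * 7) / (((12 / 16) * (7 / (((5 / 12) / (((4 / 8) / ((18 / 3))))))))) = -100 / 3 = -33.33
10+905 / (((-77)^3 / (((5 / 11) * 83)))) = 9.93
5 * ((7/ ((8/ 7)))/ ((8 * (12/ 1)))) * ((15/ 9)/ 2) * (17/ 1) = 20825/ 4608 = 4.52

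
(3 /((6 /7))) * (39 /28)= 39 /8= 4.88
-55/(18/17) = -935/18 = -51.94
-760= -760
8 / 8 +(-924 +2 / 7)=-6459 / 7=-922.71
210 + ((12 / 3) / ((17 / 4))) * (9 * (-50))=-3630 / 17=-213.53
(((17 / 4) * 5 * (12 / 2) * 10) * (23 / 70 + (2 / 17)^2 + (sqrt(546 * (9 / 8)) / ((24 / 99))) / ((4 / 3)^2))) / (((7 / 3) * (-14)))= -3408075 * sqrt(273) / 25088-311715 / 23324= -2257.89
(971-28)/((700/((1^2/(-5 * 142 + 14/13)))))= -12259/6451200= -0.00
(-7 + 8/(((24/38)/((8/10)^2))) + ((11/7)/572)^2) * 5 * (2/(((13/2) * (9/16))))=43988972/14533155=3.03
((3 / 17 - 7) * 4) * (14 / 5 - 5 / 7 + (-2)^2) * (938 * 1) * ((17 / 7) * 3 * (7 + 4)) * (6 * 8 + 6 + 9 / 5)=-121932794016 / 175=-696758822.95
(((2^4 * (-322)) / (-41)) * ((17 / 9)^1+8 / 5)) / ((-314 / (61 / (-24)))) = 19642 / 5535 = 3.55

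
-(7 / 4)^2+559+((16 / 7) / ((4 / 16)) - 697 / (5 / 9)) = -386131 / 560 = -689.52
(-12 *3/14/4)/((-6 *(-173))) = -3/4844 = -0.00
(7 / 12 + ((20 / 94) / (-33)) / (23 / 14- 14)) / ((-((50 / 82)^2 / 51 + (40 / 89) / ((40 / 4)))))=-1593784527391 / 142586484436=-11.18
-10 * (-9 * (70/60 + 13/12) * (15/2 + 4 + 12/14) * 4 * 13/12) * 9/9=303615/28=10843.39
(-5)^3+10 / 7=-865 / 7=-123.57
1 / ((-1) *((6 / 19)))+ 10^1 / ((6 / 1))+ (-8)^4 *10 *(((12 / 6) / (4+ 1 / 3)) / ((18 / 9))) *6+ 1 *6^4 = 58008.35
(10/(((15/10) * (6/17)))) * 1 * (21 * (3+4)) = 8330/3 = 2776.67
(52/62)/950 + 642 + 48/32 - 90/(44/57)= 85346243/161975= 526.91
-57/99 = -19/33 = -0.58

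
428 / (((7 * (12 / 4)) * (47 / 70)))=4280 / 141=30.35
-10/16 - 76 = -613/8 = -76.62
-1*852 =-852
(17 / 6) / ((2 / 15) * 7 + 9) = 85 / 298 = 0.29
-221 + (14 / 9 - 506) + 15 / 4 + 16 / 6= -25885 / 36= -719.03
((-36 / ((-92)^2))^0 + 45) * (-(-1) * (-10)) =-460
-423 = -423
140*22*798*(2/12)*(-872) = -357206080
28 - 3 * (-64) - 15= 205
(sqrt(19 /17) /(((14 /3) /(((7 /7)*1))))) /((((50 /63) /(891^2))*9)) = 2381643*sqrt(323) /1700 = 25178.45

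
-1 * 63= -63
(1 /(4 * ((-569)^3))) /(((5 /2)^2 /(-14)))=14 /4605500225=0.00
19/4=4.75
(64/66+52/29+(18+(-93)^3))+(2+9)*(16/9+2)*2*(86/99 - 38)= -807422.26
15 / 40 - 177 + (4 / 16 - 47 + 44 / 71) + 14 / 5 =-624673 / 2840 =-219.96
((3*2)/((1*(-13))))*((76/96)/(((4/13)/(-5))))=95/16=5.94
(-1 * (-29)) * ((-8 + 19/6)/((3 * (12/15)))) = -58.40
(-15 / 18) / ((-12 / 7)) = 35 / 72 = 0.49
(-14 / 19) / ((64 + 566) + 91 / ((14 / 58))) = -14 / 19133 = -0.00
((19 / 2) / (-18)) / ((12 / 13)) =-247 / 432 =-0.57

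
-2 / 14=-1 / 7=-0.14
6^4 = 1296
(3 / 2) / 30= 1 / 20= 0.05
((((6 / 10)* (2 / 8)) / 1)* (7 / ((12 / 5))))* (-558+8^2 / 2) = -1841 / 8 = -230.12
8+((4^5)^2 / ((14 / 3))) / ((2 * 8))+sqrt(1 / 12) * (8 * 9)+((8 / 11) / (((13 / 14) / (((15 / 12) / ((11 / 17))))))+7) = 12 * sqrt(3)+154814017 / 11011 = 14080.73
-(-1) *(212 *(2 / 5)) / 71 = 424 / 355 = 1.19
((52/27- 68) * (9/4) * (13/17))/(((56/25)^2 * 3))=-1811875/239904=-7.55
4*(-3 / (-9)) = 4 / 3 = 1.33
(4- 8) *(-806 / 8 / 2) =403 / 2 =201.50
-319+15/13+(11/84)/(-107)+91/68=-314348651/993174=-316.51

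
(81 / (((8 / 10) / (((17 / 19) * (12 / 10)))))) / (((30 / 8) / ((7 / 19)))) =19278 / 1805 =10.68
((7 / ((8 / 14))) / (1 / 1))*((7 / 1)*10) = 1715 / 2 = 857.50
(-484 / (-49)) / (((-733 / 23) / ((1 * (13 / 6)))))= -72358 / 107751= -0.67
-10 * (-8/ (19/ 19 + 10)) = 80/ 11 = 7.27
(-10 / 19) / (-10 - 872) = 5 / 8379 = 0.00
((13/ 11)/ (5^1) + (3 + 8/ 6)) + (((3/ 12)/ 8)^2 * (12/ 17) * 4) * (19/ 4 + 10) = 3310613/ 718080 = 4.61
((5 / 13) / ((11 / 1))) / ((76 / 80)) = 100 / 2717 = 0.04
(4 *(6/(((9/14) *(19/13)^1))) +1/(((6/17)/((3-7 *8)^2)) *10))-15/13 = 12156451/14820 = 820.27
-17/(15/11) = -187/15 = -12.47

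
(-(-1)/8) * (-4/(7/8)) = -4/7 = -0.57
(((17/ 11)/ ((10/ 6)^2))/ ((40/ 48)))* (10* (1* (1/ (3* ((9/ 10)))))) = 136/ 55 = 2.47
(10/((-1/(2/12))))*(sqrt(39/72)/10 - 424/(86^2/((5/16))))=1325/44376 - sqrt(78)/72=-0.09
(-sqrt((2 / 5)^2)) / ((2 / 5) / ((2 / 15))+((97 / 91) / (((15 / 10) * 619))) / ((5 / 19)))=-337974 / 2538491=-0.13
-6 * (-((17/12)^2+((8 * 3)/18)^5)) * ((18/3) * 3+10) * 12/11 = 338618/297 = 1140.13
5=5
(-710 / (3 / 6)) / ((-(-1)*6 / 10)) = -7100 / 3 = -2366.67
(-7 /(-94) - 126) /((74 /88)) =-260414 /1739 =-149.75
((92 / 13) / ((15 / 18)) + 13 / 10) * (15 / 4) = 3819 / 104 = 36.72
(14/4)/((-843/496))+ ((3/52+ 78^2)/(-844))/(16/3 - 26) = -3923650957/2293850208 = -1.71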